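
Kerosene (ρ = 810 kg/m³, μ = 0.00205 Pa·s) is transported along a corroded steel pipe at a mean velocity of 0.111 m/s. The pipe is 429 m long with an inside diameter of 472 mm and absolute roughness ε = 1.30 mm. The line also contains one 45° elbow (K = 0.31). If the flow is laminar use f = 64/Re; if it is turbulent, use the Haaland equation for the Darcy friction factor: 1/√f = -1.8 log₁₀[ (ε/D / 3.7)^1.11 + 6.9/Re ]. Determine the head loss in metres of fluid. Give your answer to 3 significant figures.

Reynolds number Re = ρVD/μ = 810 · 0.111 · 0.472 / 0.00205 = 2.07e+04.
Re > 4000 → turbulent. Relative roughness ε/D = 0.0013/0.472 = 0.00275. Haaland: 1/√f = -1.8 log₁₀[(0.00275/3.7)^1.11 + 6.9/2.07e+04] = -1.8 log₁₀[0.000337 + 0.000333] = 5.713, so f = 0.03064.
Total minor-loss coefficient ΣK = 1·0.31 = 0.31.
ΔP = [f·L/D + ΣK]·(ρV²/2) = [0.03064·429/0.472 + 0.31]·(810·0.111²/2) = [27.85 + 0.31]·4.99 = 140.5 Pa.
Head loss h_f = ΔP/(ρg) = 140.5/(810·9.81) = 0.0177 m.

h_f ≈ 0.0177 m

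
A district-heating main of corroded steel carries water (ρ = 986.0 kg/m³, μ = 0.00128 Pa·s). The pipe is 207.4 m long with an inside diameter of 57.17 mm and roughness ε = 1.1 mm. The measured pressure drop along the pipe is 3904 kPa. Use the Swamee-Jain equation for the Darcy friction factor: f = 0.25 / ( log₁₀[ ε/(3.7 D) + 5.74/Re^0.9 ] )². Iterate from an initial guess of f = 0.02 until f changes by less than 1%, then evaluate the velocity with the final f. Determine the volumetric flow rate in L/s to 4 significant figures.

Rearranging Darcy-Weisbach: V = √(2·ΔP·D/(f·L·ρ)). With ε/D = 0.0011/0.05717 = 0.0192, iterate starting from f = 0.02:
  f = 0.02 → V = √(2·3.904e+06·0.05717/(0.02·207.4·986)) = 10.45 m/s; Re = ρVD/μ = 4.601e+05; f → 0.04809
  f = 0.04809 → V = 6.738 m/s; Re = 2.967e+05; f → 0.04816
Converged (Δf/f < 1%). With the final f = 0.04816: V = √(2·3.904e+06·0.05717/(0.04816·207.4·986)) = 6.732 m/s.
Q = V·A = 6.732·(π/4·0.05717²) = 0.01728 m³/s = 17.28 L/s.

Q ≈ 17.28 L/s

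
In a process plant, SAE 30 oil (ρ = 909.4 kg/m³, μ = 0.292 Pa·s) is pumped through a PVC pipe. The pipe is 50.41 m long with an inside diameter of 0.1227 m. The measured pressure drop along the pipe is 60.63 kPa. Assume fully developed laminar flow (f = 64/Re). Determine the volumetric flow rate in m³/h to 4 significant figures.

Q ≈ 82.49 m³/h

For laminar flow, f = 64/Re with Re = ρVD/μ, so Darcy-Weisbach reduces to ΔP = 32μLV/D². Solving for V: V = ΔP·D²/(32μL) = 6.063e+04·(0.1227)²/(32·0.292·50.41) = 1.938 m/s.
Check: Re = ρVD/μ = 909.4·1.938·0.1227/0.292 = 740.5 < 2300, so the laminar assumption holds.
Q = V·A = 1.938·(π/4·0.1227²) = 0.02291 m³/s = 82.49 m³/h.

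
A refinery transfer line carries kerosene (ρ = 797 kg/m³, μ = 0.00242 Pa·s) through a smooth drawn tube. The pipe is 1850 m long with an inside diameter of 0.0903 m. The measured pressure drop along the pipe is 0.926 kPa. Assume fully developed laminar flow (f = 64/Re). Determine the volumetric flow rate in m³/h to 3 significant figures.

For laminar flow, f = 64/Re with Re = ρVD/μ, so Darcy-Weisbach reduces to ΔP = 32μLV/D². Solving for V: V = ΔP·D²/(32μL) = 926·(0.0903)²/(32·0.00242·1850) = 0.0527 m/s.
Check: Re = ρVD/μ = 797·0.0527·0.0903/0.00242 = 1567 < 2300, so the laminar assumption holds.
Q = V·A = 0.0527·(π/4·0.0903²) = 0.0003375 m³/s = 1.22 m³/h.

Q ≈ 1.22 m³/h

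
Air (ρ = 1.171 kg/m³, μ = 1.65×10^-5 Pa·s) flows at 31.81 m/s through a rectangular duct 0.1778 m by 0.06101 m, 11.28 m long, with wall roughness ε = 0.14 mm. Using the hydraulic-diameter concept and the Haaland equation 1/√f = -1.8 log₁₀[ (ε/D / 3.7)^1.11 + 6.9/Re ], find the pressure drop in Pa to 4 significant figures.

ΔP ≈ 1680 Pa

Hydraulic diameter D_h = 4A/P = 4·(0.1778·0.06101)/(2·(0.1778+0.06101)) = 0.04339/0.4776 = 0.09085 m.
Re = ρVD_h/μ = 1.171·31.81·0.09085/1.65e-05 = 2.051e+05.
ε/D_h = 0.00014/0.09085 = 0.00154; Haaland gives 1/√f = -1.8 log₁₀[0.000177+3.36e-05] = 6.618, so f = 0.02283.
ΔP = f(L/D_h)(ρV²/2) = 0.02283·11.28/0.09085·592.5 = 1680 Pa.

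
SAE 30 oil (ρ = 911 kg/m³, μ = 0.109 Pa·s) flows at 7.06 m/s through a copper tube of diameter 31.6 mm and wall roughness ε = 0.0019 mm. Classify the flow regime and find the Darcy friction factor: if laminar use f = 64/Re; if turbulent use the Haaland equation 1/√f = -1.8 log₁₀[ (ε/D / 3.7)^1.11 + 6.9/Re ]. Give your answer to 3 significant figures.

f ≈ 0.0343

Re = ρVD/μ = 911·7.06·0.0316/0.109 = 1865.
Re < 2300 → laminar, so f = 64/Re = 0.03432 (roughness is irrelevant in laminar flow).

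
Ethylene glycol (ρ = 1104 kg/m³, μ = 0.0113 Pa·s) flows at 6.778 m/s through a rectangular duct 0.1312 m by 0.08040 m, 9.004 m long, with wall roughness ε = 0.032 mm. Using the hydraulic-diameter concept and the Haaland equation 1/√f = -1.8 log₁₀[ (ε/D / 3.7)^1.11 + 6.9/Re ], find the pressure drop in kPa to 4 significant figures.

ΔP ≈ 47.24 kPa

Hydraulic diameter D_h = 4A/P = 4·(0.1312·0.0804)/(2·(0.1312+0.0804)) = 0.04219/0.4232 = 0.0997 m.
Re = ρVD_h/μ = 1104·6.778·0.0997/0.0113 = 6.602e+04.
ε/D_h = 3.2e-05/0.0997 = 0.000321; Haaland gives 1/√f = -1.8 log₁₀[3.1e-05+0.000105] = 6.962, so f = 0.02063.
ΔP = f(L/D_h)(ρV²/2) = 0.02063·9.004/0.0997·2.536e+04 = 4.724e+04 Pa.
ΔP = 47.24 kPa.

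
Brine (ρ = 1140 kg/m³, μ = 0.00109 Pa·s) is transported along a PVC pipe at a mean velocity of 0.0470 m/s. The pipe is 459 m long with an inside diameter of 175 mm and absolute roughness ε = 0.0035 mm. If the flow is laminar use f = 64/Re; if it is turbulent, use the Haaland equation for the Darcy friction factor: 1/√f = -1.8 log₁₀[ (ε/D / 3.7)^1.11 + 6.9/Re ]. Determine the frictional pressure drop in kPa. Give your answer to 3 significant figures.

Reynolds number Re = ρVD/μ = 1140 · 0.047 · 0.175 / 0.00109 = 8602.
Re > 4000 → turbulent. Relative roughness ε/D = 3.5e-06/0.175 = 2e-05. Haaland: 1/√f = -1.8 log₁₀[(2e-05/3.7)^1.11 + 6.9/8602] = -1.8 log₁₀[1.42e-06 + 0.000802] = 5.571, so f = 0.03222.
Darcy-Weisbach: ΔP = f(L/D)(ρV²/2) = 0.03222·(459/0.175)·(1140·0.047²/2) = 0.03222·2623·1.259 = 106.4 Pa.
ΔP = 106.4 Pa = 0.106 kPa.

ΔP ≈ 0.106 kPa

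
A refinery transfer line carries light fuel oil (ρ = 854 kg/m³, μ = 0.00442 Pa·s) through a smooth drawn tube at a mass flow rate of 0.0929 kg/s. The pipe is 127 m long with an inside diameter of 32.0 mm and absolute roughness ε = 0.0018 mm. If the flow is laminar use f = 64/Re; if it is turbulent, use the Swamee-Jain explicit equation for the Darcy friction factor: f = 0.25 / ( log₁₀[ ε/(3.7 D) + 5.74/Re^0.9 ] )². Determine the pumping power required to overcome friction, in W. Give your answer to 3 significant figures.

P ≈ 0.258 W

A = πD²/4 = π(0.032)²/4 = 0.0008042 m²; mean velocity V = ṁ/(ρA) = 0.0929/(854 · 0.0008042) = 0.1353 m/s.
Reynolds number Re = ρVD/μ = 854 · 0.1353 · 0.032 / 0.00442 = 836.3.
Re < 2300 → laminar flow, so f = 64/Re = 64/836.3 = 0.07653 (the turbulent correlation is not needed).
Darcy-Weisbach: ΔP = f(L/D)(ρV²/2) = 0.07653·(127/0.032)·(854·0.1353²/2) = 0.07653·3969·7.812 = 2373 Pa.
Q = ṁ/ρ = 0.0929/854 = 0.0001088 m³/s.
Pumping power P = QΔP = 0.0001088·2373 = 0.2581 W = 0.258 W.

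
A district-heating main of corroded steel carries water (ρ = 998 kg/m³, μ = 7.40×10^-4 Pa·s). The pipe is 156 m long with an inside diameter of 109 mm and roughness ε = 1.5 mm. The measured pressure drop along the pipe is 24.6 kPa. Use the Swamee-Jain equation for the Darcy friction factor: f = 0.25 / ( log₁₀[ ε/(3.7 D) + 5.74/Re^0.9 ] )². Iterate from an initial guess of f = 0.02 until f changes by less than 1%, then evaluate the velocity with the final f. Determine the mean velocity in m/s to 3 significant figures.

Rearranging Darcy-Weisbach: V = √(2·ΔP·D/(f·L·ρ)). With ε/D = 0.0015/0.109 = 0.0138, iterate starting from f = 0.02:
  f = 0.02 → V = √(2·2.46e+04·0.109/(0.02·156·998)) = 1.312 m/s; Re = ρVD/μ = 1.929e+05; f → 0.04276
  f = 0.04276 → V = 0.8975 m/s; Re = 1.319e+05; f → 0.04292
Converged (Δf/f < 1%). With the final f = 0.04292: V = √(2·2.46e+04·0.109/(0.04292·156·998)) = 0.8958 m/s.

V ≈ 0.896 m/s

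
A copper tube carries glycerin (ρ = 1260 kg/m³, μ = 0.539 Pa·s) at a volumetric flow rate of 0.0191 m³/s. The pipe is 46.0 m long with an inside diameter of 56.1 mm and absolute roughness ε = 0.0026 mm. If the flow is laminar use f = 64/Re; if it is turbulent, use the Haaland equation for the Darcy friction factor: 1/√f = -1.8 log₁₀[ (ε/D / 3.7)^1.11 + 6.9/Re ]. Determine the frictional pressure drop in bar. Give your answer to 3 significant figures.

ΔP ≈ 19.5 bar

Cross-sectional area A = πD²/4 = π(0.0561)²/4 = 0.002472 m²; mean velocity V = Q/A = 0.0191/0.002472 = 7.727 m/s.
Reynolds number Re = ρVD/μ = 1260 · 7.727 · 0.0561 / 0.539 = 1013.
Re < 2300 → laminar flow, so f = 64/Re = 64/1013 = 0.06316 (the turbulent correlation is not needed).
Darcy-Weisbach: ΔP = f(L/D)(ρV²/2) = 0.06316·(46/0.0561)·(1260·7.727²/2) = 0.06316·820·3.762e+04 = 1.948e+06 Pa.
ΔP = 1.948e+06 Pa = 19.5 bar.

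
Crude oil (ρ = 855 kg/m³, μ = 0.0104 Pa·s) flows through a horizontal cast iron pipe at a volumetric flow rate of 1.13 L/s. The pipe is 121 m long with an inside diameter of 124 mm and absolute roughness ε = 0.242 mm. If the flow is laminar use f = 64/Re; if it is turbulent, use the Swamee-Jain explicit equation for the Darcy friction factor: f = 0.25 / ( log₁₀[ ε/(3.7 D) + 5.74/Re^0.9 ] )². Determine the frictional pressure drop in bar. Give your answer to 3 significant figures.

Q = 1.13 L/s = 1.13/1000 = 0.00113 m³/s.
Cross-sectional area A = πD²/4 = π(0.124)²/4 = 0.01208 m²; mean velocity V = Q/A = 0.00113/0.01208 = 0.09357 m/s.
Reynolds number Re = ρVD/μ = 855 · 0.09357 · 0.124 / 0.0104 = 953.9.
Re < 2300 → laminar flow, so f = 64/Re = 64/953.9 = 0.06709 (the turbulent correlation is not needed).
Darcy-Weisbach: ΔP = f(L/D)(ρV²/2) = 0.06709·(121/0.124)·(855·0.09357²/2) = 0.06709·975.8·3.743 = 245.1 Pa.
ΔP = 245.1 Pa = 0.00245 bar.

ΔP ≈ 0.00245 bar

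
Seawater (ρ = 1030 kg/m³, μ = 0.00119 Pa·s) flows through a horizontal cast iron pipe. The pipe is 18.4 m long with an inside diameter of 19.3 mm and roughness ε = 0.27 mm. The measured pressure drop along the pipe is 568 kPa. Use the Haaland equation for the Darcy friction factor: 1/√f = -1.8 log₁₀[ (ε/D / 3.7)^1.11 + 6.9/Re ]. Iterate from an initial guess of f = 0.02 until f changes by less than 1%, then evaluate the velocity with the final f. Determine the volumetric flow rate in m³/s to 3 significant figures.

Q ≈ 0.00151 m³/s

Rearranging Darcy-Weisbach: V = √(2·ΔP·D/(f·L·ρ)). With ε/D = 0.00027/0.0193 = 0.014, iterate starting from f = 0.02:
  f = 0.02 → V = √(2·5.68e+05·0.0193/(0.02·18.4·1030)) = 7.605 m/s; Re = ρVD/μ = 1.27e+05; f → 0.04305
  f = 0.04305 → V = 5.184 m/s; Re = 8.659e+04; f → 0.04322
Converged (Δf/f < 1%). With the final f = 0.04322: V = √(2·5.68e+05·0.0193/(0.04322·18.4·1030)) = 5.174 m/s.
Q = V·A = 5.174·(π/4·0.0193²) = 0.001514 m³/s = 0.00151 m³/s.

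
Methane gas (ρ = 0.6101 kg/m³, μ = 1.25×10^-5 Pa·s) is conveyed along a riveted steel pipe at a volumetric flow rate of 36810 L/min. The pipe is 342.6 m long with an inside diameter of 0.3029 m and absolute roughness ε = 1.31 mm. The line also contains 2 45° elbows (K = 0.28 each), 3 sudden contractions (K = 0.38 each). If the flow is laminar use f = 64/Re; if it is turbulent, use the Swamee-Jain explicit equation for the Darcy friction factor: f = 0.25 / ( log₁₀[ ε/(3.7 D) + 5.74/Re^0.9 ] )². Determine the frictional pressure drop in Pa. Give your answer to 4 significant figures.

ΔP ≈ 791.1 Pa

Q = 36810 L/min = 36810/60000 = 0.6135 m³/s.
Cross-sectional area A = πD²/4 = π(0.3029)²/4 = 0.07206 m²; mean velocity V = Q/A = 0.6135/0.07206 = 8.514 m/s.
Reynolds number Re = ρVD/μ = 0.6101 · 8.514 · 0.3029 / 1.25e-05 = 1.259e+05.
Re > 4000 → turbulent. Relative roughness ε/D = 0.00131/0.3029 = 0.00432. Swamee-Jain: f = 0.25/(log₁₀[0.00432/3.7 + 5.74/1.259e+05^0.9])² = 0.25/(log₁₀[0.00117 + 0.000148])² = 0.25/(-2.881)² = 0.03013.
Total minor-loss coefficient ΣK = 2·0.28 + 3·0.38 = 1.7.
ΔP = [f·L/D + ΣK]·(ρV²/2) = [0.03013·342.6/0.3029 + 1.7]·(0.6101·8.514²/2) = [34.08 + 1.7]·22.11 = 791.1 Pa.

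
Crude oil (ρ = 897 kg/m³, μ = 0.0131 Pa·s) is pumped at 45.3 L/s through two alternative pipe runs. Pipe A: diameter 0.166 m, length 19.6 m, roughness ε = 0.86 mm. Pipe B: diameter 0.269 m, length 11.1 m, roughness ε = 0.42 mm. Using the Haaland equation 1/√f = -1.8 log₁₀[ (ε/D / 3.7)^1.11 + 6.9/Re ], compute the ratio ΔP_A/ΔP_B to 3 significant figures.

ΔP_A/ΔP_B ≈ 22.1

Pipe A: V = Q/A = 0.0453/0.02164 = 2.093 m/s; Re = 2.379e+04; ε/D = 0.00518; Haaland → f = 0.03399; ΔP_A = f(L/D)(ρV²/2) = 7886 Pa.
Pipe B: V = Q/A = 0.0453/0.05683 = 0.7971 m/s; Re = 1.468e+04; ε/D = 0.00156; Haaland → f = 0.03038; ΔP_B = f(L/D)(ρV²/2) = 357.2 Pa.
ΔP_A/ΔP_B = 7886/357.2 = 22.1.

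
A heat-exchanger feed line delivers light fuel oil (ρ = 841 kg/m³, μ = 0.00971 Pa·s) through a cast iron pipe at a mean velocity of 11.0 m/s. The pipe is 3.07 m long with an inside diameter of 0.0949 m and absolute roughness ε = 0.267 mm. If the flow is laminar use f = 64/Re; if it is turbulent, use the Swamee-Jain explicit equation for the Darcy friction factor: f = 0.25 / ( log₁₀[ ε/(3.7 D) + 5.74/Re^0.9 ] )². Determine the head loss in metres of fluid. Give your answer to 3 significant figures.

h_f ≈ 5.48 m

Reynolds number Re = ρVD/μ = 841 · 11 · 0.0949 / 0.00971 = 9.041e+04.
Re > 4000 → turbulent. Relative roughness ε/D = 0.000267/0.0949 = 0.00281. Swamee-Jain: f = 0.25/(log₁₀[0.00281/3.7 + 5.74/9.041e+04^0.9])² = 0.25/(log₁₀[0.00076 + 0.000199])² = 0.25/(-3.018)² = 0.02745.
Darcy-Weisbach: ΔP = f(L/D)(ρV²/2) = 0.02745·(3.07/0.0949)·(841·11²/2) = 0.02745·32.35·5.088e+04 = 4.517e+04 Pa.
Head loss h_f = ΔP/(ρg) = 4.517e+04/(841·9.81) = 5.48 m.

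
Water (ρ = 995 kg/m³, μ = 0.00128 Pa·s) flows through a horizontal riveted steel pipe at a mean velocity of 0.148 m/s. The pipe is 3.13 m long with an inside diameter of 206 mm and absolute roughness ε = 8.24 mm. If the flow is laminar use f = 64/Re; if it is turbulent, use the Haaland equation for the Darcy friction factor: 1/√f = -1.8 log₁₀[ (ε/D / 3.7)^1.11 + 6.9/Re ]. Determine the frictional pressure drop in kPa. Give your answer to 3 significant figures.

Reynolds number Re = ρVD/μ = 995 · 0.148 · 0.206 / 0.00128 = 2.37e+04.
Re > 4000 → turbulent. Relative roughness ε/D = 0.00824/0.206 = 0.04. Haaland: 1/√f = -1.8 log₁₀[(0.04/3.7)^1.11 + 6.9/2.37e+04] = -1.8 log₁₀[0.00657 + 0.000291] = 3.894, so f = 0.06593.
Darcy-Weisbach: ΔP = f(L/D)(ρV²/2) = 0.06593·(3.13/0.206)·(995·0.148²/2) = 0.06593·15.19·10.9 = 10.92 Pa.
ΔP = 10.92 Pa = 0.0109 kPa.

ΔP ≈ 0.0109 kPa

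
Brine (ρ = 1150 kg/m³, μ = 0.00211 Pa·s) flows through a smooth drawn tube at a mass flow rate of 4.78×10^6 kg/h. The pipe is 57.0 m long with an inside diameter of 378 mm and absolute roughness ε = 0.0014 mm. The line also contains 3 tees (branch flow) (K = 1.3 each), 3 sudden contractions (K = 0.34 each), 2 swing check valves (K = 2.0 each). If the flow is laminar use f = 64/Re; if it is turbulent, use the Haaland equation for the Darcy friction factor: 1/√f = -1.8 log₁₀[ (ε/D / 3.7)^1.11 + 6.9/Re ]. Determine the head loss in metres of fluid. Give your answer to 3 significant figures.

h_f ≈ 56.6 m

ṁ = 4.78×10^6 kg/h = 4.78×10^6/3600 = 1328 kg/s.
A = πD²/4 = π(0.378)²/4 = 0.1122 m²; mean velocity V = ṁ/(ρA) = 1328/(1150 · 0.1122) = 10.29 m/s.
Reynolds number Re = ρVD/μ = 1150 · 10.29 · 0.378 / 0.00211 = 2.12e+06.
Re > 4000 → turbulent. Relative roughness ε/D = 1.4e-06/0.378 = 3.7e-06. Haaland: 1/√f = -1.8 log₁₀[(3.7e-06/3.7)^1.11 + 6.9/2.12e+06] = -1.8 log₁₀[2.19e-07 + 3.26e-06] = 9.826, so f = 0.01036.
Total minor-loss coefficient ΣK = 3·1.3 + 3·0.34 + 2·2 = 8.92.
ΔP = [f·L/D + ΣK]·(ρV²/2) = [0.01036·57/0.378 + 8.92]·(1150·10.29²/2) = [1.562 + 8.92]·6.087e+04 = 6.38e+05 Pa.
Head loss h_f = ΔP/(ρg) = 6.38e+05/(1150·9.81) = 56.6 m.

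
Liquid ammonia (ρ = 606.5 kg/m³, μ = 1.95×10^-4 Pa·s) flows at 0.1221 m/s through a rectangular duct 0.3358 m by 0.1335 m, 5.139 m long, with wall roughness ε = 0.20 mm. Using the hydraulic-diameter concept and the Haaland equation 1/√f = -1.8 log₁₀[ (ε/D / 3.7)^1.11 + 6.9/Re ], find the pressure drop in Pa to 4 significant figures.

Hydraulic diameter D_h = 4A/P = 4·(0.3358·0.1335)/(2·(0.3358+0.1335)) = 0.1793/0.9386 = 0.191 m.
Re = ρVD_h/μ = 606.5·0.1221·0.191/0.000195 = 7.255e+04.
ε/D_h = 0.0002/0.191 = 0.00105; Haaland gives 1/√f = -1.8 log₁₀[0.000115+9.51e-05] = 6.619, so f = 0.02283.
ΔP = f(L/D_h)(ρV²/2) = 0.02283·5.139/0.191·4.521 = 2.776 Pa.

ΔP ≈ 2.776 Pa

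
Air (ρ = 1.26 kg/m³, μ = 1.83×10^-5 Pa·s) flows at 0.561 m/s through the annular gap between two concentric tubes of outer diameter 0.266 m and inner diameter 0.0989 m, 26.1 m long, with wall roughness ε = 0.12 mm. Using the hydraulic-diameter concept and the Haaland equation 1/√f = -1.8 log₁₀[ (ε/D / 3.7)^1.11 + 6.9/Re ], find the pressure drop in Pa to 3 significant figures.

Hydraulic diameter D_h = 4A/P = D_o - D_i = 0.266 - 0.0989 = 0.1671 m.
Re = ρVD_h/μ = 1.26·0.561·0.1671/1.83e-05 = 6454.
ε/D_h = 0.00012/0.1671 = 0.000718; Haaland gives 1/√f = -1.8 log₁₀[7.58e-05+0.00107] = 5.294, so f = 0.03568.
ΔP = f(L/D_h)(ρV²/2) = 0.03568·26.1/0.1671·0.1983 = 1.105 Pa.

ΔP ≈ 1.10 Pa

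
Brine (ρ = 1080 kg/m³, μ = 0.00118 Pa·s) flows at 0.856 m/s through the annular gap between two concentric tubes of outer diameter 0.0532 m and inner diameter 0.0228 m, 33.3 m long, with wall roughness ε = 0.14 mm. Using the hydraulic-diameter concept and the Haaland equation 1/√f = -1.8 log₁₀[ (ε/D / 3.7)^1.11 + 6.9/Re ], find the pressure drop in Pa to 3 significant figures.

ΔP ≈ 14400 Pa

Hydraulic diameter D_h = 4A/P = D_o - D_i = 0.0532 - 0.0228 = 0.0304 m.
Re = ρVD_h/μ = 1080·0.856·0.0304/0.00118 = 2.382e+04.
ε/D_h = 0.00014/0.0304 = 0.00461; Haaland gives 1/√f = -1.8 log₁₀[0.000596+0.00029] = 5.495, so f = 0.03312.
ΔP = f(L/D_h)(ρV²/2) = 0.03312·33.3/0.0304·395.7 = 1.436e+04 Pa.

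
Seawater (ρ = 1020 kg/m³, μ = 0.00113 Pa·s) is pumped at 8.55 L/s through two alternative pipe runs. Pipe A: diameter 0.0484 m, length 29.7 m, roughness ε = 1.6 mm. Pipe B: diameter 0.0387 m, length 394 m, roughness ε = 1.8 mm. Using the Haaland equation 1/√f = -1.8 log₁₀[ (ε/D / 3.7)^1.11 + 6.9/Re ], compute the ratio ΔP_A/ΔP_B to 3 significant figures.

ΔP_A/ΔP_B ≈ 0.0212

Pipe A: V = Q/A = 0.00855/0.00184 = 4.647 m/s; Re = 2.03e+05; ε/D = 0.0331; Haaland → f = 0.05982; ΔP_A = f(L/D)(ρV²/2) = 4.043e+05 Pa.
Pipe B: V = Q/A = 0.00855/0.001176 = 7.269 m/s; Re = 2.539e+05; ε/D = 0.0465; Haaland → f = 0.06944; ΔP_B = f(L/D)(ρV²/2) = 1.905e+07 Pa.
ΔP_A/ΔP_B = 4.043e+05/1.905e+07 = 0.0212.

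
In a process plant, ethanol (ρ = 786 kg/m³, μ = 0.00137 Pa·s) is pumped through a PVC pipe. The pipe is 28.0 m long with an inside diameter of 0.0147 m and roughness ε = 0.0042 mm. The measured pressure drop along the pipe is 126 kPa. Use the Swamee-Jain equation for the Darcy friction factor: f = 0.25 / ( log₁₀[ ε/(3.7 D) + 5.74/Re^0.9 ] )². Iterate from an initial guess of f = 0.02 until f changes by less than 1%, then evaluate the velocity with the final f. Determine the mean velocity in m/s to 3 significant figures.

Rearranging Darcy-Weisbach: V = √(2·ΔP·D/(f·L·ρ)). With ε/D = 4.2e-06/0.0147 = 0.000286, iterate starting from f = 0.02:
  f = 0.02 → V = √(2·1.26e+05·0.0147/(0.02·28·786)) = 2.901 m/s; Re = ρVD/μ = 2.447e+04; f → 0.02533
  f = 0.02533 → V = 2.578 m/s; Re = 2.174e+04; f → 0.02601
  f = 0.02601 → V = 2.544 m/s; Re = 2.145e+04; f → 0.02609
Converged (Δf/f < 1%). With the final f = 0.02609: V = √(2·1.26e+05·0.0147/(0.02609·28·786)) = 2.54 m/s.

V ≈ 2.54 m/s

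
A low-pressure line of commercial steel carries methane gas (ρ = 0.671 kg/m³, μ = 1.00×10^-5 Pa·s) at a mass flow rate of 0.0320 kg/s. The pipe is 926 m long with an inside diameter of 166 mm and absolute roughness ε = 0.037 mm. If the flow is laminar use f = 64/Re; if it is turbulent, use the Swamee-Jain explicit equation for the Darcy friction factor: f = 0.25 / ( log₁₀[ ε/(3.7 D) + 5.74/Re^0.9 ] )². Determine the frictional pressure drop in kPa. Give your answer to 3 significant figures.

ΔP ≈ 0.229 kPa

A = πD²/4 = π(0.166)²/4 = 0.02164 m²; mean velocity V = ṁ/(ρA) = 0.032/(0.671 · 0.02164) = 2.204 m/s.
Reynolds number Re = ρVD/μ = 0.671 · 2.204 · 0.166 / 1e-05 = 2.454e+04.
Re > 4000 → turbulent. Relative roughness ε/D = 3.7e-05/0.166 = 0.000223. Swamee-Jain: f = 0.25/(log₁₀[0.000223/3.7 + 5.74/2.454e+04^0.9])² = 0.25/(log₁₀[6.02e-05 + 0.000643])² = 0.25/(-3.153)² = 0.02515.
Darcy-Weisbach: ΔP = f(L/D)(ρV²/2) = 0.02515·(926/0.166)·(0.671·2.204²/2) = 0.02515·5578·1.629 = 228.5 Pa.
ΔP = 228.5 Pa = 0.229 kPa.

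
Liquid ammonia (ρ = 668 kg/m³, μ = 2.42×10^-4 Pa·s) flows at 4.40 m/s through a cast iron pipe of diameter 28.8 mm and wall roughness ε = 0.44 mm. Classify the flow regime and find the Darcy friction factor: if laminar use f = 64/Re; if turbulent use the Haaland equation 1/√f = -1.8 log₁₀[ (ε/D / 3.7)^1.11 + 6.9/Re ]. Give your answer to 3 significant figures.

Re = ρVD/μ = 668·4.4·0.0288/0.000242 = 3.498e+05.
Re > 4000 → turbulent. ε/D = 0.00044/0.0288 = 0.0153; Haaland: 1/√f = -1.8 log₁₀[0.00226 + 1.97e-05] = 4.757, so f = 0.0442.

f ≈ 0.0442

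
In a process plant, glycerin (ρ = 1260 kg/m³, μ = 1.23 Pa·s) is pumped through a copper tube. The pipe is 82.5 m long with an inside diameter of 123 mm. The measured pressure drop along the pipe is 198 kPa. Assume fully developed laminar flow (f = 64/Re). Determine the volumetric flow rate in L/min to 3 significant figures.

Q ≈ 658 L/min

For laminar flow, f = 64/Re with Re = ρVD/μ, so Darcy-Weisbach reduces to ΔP = 32μLV/D². Solving for V: V = ΔP·D²/(32μL) = 1.98e+05·(0.123)²/(32·1.23·82.5) = 0.9225 m/s.
Check: Re = ρVD/μ = 1260·0.9225·0.123/1.23 = 116.2 < 2300, so the laminar assumption holds.
Q = V·A = 0.9225·(π/4·0.123²) = 0.01096 m³/s = 658 L/min.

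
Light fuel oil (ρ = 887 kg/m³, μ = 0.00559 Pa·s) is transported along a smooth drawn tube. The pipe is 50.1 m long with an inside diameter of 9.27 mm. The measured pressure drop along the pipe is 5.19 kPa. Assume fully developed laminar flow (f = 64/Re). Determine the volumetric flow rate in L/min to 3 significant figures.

For laminar flow, f = 64/Re with Re = ρVD/μ, so Darcy-Weisbach reduces to ΔP = 32μLV/D². Solving for V: V = ΔP·D²/(32μL) = 5190·(0.00927)²/(32·0.00559·50.1) = 0.04977 m/s.
Check: Re = ρVD/μ = 887·0.04977·0.00927/0.00559 = 73.2 < 2300, so the laminar assumption holds.
Q = V·A = 0.04977·(π/4·0.00927²) = 3.359e-06 m³/s = 0.202 L/min.

Q ≈ 0.202 L/min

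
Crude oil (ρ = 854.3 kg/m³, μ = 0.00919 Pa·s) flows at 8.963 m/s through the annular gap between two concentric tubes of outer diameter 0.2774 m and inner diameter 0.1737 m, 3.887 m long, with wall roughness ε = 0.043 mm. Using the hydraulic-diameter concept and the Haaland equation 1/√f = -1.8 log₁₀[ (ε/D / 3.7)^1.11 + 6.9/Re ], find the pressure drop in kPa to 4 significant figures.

Hydraulic diameter D_h = 4A/P = D_o - D_i = 0.2774 - 0.1737 = 0.1037 m.
Re = ρVD_h/μ = 854.3·8.963·0.1037/0.00919 = 8.64e+04.
ε/D_h = 4.3e-05/0.1037 = 0.000415; Haaland gives 1/√f = -1.8 log₁₀[4.12e-05+7.99e-05] = 7.051, so f = 0.02012.
ΔP = f(L/D_h)(ρV²/2) = 0.02012·3.887/0.1037·3.432e+04 = 2.587e+04 Pa.
ΔP = 25.87 kPa.

ΔP ≈ 25.87 kPa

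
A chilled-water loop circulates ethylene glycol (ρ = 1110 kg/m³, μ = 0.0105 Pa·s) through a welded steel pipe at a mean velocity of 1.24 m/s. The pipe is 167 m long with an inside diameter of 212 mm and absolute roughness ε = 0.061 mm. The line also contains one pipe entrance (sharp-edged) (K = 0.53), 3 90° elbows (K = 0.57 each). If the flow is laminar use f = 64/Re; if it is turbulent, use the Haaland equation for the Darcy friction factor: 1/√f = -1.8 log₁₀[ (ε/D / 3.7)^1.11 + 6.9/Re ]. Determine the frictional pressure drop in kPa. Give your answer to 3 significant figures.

ΔP ≈ 18.3 kPa

Reynolds number Re = ρVD/μ = 1110 · 1.24 · 0.212 / 0.0105 = 2.779e+04.
Re > 4000 → turbulent. Relative roughness ε/D = 6.1e-05/0.212 = 0.000288. Haaland: 1/√f = -1.8 log₁₀[(0.000288/3.7)^1.11 + 6.9/2.779e+04] = -1.8 log₁₀[2.75e-05 + 0.000248] = 6.407, so f = 0.02436.
Total minor-loss coefficient ΣK = 1·0.53 + 3·0.57 = 2.24.
ΔP = [f·L/D + ΣK]·(ρV²/2) = [0.02436·167/0.212 + 2.24]·(1110·1.24²/2) = [19.19 + 2.24]·853.4 = 1.829e+04 Pa.
ΔP = 1.829e+04 Pa = 18.3 kPa.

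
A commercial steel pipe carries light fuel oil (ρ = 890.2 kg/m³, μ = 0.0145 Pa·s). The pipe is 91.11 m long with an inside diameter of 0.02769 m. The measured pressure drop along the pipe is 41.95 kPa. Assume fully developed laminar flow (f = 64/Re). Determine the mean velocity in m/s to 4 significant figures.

V ≈ 0.7608 m/s

For laminar flow, f = 64/Re with Re = ρVD/μ, so Darcy-Weisbach reduces to ΔP = 32μLV/D². Solving for V: V = ΔP·D²/(32μL) = 4.195e+04·(0.02769)²/(32·0.0145·91.11) = 0.7608 m/s.
Check: Re = ρVD/μ = 890.2·0.7608·0.02769/0.0145 = 1293 < 2300, so the laminar assumption holds.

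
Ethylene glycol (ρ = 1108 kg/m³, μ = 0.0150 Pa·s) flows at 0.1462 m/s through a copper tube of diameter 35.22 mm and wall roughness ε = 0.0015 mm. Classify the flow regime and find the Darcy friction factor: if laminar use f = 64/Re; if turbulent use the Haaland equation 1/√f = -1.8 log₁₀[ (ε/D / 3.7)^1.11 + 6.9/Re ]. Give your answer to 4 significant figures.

f ≈ 0.1683

Re = ρVD/μ = 1108·0.1462·0.03522/0.015 = 380.4.
Re < 2300 → laminar, so f = 64/Re = 0.1683 (roughness is irrelevant in laminar flow).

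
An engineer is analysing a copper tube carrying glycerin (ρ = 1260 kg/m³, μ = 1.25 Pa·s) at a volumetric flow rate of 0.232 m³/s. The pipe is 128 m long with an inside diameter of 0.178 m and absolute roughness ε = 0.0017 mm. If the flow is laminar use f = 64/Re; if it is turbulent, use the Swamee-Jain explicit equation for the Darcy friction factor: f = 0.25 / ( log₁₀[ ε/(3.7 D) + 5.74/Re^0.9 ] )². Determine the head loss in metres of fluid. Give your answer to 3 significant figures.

Cross-sectional area A = πD²/4 = π(0.178)²/4 = 0.02488 m²; mean velocity V = Q/A = 0.232/0.02488 = 9.323 m/s.
Reynolds number Re = ρVD/μ = 1260 · 9.323 · 0.178 / 1.25 = 1673.
Re < 2300 → laminar flow, so f = 64/Re = 64/1673 = 0.03826 (the turbulent correlation is not needed).
Darcy-Weisbach: ΔP = f(L/D)(ρV²/2) = 0.03826·(128/0.178)·(1260·9.323²/2) = 0.03826·719.1·5.476e+04 = 1.507e+06 Pa.
Head loss h_f = ΔP/(ρg) = 1.507e+06/(1260·9.81) = 122 m.

h_f ≈ 122 m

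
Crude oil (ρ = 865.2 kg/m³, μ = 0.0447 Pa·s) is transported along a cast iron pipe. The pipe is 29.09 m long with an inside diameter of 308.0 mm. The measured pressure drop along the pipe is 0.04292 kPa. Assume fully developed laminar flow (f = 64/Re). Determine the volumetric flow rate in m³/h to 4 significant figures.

Q ≈ 26.25 m³/h

For laminar flow, f = 64/Re with Re = ρVD/μ, so Darcy-Weisbach reduces to ΔP = 32μLV/D². Solving for V: V = ΔP·D²/(32μL) = 42.92·(0.308)²/(32·0.0447·29.09) = 0.09785 m/s.
Check: Re = ρVD/μ = 865.2·0.09785·0.308/0.0447 = 583.3 < 2300, so the laminar assumption holds.
Q = V·A = 0.09785·(π/4·0.308²) = 0.00729 m³/s = 26.25 m³/h.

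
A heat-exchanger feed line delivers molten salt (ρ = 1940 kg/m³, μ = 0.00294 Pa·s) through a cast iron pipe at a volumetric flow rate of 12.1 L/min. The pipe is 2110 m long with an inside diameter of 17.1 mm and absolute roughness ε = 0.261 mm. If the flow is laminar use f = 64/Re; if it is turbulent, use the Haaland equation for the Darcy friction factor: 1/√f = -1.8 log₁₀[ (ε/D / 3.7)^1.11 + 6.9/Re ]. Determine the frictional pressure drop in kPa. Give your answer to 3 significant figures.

ΔP ≈ 4450 kPa

Q = 12.1 L/min = 12.1/60000 = 0.0002017 m³/s.
Cross-sectional area A = πD²/4 = π(0.0171)²/4 = 0.0002297 m²; mean velocity V = Q/A = 0.0002017/0.0002297 = 0.8781 m/s.
Reynolds number Re = ρVD/μ = 1940 · 0.8781 · 0.0171 / 0.00294 = 9908.
Re > 4000 → turbulent. Relative roughness ε/D = 0.000261/0.0171 = 0.0153. Haaland: 1/√f = -1.8 log₁₀[(0.0153/3.7)^1.11 + 6.9/9908] = -1.8 log₁₀[0.00225 + 0.000696] = 4.554, so f = 0.04822.
Darcy-Weisbach: ΔP = f(L/D)(ρV²/2) = 0.04822·(2110/0.0171)·(1940·0.8781²/2) = 0.04822·1.234e+05·748 = 4.45e+06 Pa.
ΔP = 4.45e+06 Pa = 4450 kPa.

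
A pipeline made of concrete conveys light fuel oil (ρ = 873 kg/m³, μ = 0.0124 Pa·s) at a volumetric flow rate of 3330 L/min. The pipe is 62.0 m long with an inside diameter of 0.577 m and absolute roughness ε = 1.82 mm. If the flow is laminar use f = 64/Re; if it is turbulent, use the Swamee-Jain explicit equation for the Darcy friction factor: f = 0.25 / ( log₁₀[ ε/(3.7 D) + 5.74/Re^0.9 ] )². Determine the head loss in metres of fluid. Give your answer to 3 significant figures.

Q = 3330 L/min = 3330/60000 = 0.0555 m³/s.
Cross-sectional area A = πD²/4 = π(0.577)²/4 = 0.2615 m²; mean velocity V = Q/A = 0.0555/0.2615 = 0.2123 m/s.
Reynolds number Re = ρVD/μ = 873 · 0.2123 · 0.577 / 0.0124 = 8622.
Re > 4000 → turbulent. Relative roughness ε/D = 0.00182/0.577 = 0.00315. Swamee-Jain: f = 0.25/(log₁₀[0.00315/3.7 + 5.74/8622^0.9])² = 0.25/(log₁₀[0.000852 + 0.00165])² = 0.25/(-2.602)² = 0.03692.
Darcy-Weisbach: ΔP = f(L/D)(ρV²/2) = 0.03692·(62/0.577)·(873·0.2123²/2) = 0.03692·107.5·19.66 = 78.02 Pa.
Head loss h_f = ΔP/(ρg) = 78.02/(873·9.81) = 0.00911 m.

h_f ≈ 0.00911 m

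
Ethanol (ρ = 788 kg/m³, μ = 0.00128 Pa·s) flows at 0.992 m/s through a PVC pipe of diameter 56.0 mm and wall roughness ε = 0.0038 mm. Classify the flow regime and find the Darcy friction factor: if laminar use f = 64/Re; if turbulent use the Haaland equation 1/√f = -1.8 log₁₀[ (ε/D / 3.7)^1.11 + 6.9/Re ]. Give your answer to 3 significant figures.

Re = ρVD/μ = 788·0.992·0.056/0.00128 = 3.42e+04.
Re > 4000 → turbulent. ε/D = 3.8e-06/0.056 = 6.79e-05; Haaland: 1/√f = -1.8 log₁₀[5.53e-06 + 0.000202] = 6.63, so f = 0.02275.

f ≈ 0.0227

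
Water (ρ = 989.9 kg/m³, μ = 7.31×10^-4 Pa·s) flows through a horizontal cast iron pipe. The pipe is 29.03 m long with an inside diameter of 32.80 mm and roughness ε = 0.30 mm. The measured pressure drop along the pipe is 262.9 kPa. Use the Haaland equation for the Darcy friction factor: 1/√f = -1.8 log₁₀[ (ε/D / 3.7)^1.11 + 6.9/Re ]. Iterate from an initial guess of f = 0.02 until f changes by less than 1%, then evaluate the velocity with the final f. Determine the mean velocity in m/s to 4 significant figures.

V ≈ 4.017 m/s

Rearranging Darcy-Weisbach: V = √(2·ΔP·D/(f·L·ρ)). With ε/D = 0.0003/0.0328 = 0.00915, iterate starting from f = 0.02:
  f = 0.02 → V = √(2·2.629e+05·0.0328/(0.02·29.03·989.9)) = 5.478 m/s; Re = ρVD/μ = 2.433e+05; f → 0.0371
  f = 0.0371 → V = 4.022 m/s; Re = 1.786e+05; f → 0.03719
Converged (Δf/f < 1%). With the final f = 0.03719: V = √(2·2.629e+05·0.0328/(0.03719·29.03·989.9)) = 4.017 m/s.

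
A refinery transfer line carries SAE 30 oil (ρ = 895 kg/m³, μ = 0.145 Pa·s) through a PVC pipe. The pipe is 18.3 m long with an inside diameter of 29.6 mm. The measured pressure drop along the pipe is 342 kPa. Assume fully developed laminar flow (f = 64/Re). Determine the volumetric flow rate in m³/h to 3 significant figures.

For laminar flow, f = 64/Re with Re = ρVD/μ, so Darcy-Weisbach reduces to ΔP = 32μLV/D². Solving for V: V = ΔP·D²/(32μL) = 3.42e+05·(0.0296)²/(32·0.145·18.3) = 3.529 m/s.
Check: Re = ρVD/μ = 895·3.529·0.0296/0.145 = 644.7 < 2300, so the laminar assumption holds.
Q = V·A = 3.529·(π/4·0.0296²) = 0.002428 m³/s = 8.74 m³/h.

Q ≈ 8.74 m³/h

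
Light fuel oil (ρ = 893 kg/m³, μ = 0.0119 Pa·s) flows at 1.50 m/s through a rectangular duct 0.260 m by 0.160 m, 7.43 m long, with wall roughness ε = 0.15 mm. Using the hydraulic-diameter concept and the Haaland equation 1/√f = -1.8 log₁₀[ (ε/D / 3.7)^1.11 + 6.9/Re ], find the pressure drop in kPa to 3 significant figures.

ΔP ≈ 1.00 kPa

Hydraulic diameter D_h = 4A/P = 4·(0.26·0.16)/(2·(0.26+0.16)) = 0.1664/0.84 = 0.1981 m.
Re = ρVD_h/μ = 893·1.5·0.1981/0.0119 = 2.23e+04.
ε/D_h = 0.00015/0.1981 = 0.000757; Haaland gives 1/√f = -1.8 log₁₀[8.04e-05+0.000309] = 6.136, so f = 0.02656.
ΔP = f(L/D_h)(ρV²/2) = 0.02656·7.43/0.1981·1005 = 1001 Pa.
ΔP = 1.00 kPa.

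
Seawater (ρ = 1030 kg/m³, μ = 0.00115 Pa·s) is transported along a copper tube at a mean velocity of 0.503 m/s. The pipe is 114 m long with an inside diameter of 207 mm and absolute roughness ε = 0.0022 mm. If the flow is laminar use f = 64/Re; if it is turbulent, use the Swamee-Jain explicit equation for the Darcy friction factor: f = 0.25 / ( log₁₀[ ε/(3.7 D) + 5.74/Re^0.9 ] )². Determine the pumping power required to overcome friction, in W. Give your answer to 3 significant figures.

P ≈ 22.1 W

Reynolds number Re = ρVD/μ = 1030 · 0.503 · 0.207 / 0.00115 = 9.326e+04.
Re > 4000 → turbulent. Relative roughness ε/D = 2.2e-06/0.207 = 1.06e-05. Swamee-Jain: f = 0.25/(log₁₀[1.06e-05/3.7 + 5.74/9.326e+04^0.9])² = 0.25/(log₁₀[2.87e-06 + 0.000193])² = 0.25/(-3.707)² = 0.01819.
Darcy-Weisbach: ΔP = f(L/D)(ρV²/2) = 0.01819·(114/0.207)·(1030·0.503²/2) = 0.01819·550.7·130.3 = 1305 Pa.
Q = V·A = 0.503·0.03365 = 0.01693 m³/s.
Pumping power P = QΔP = 0.01693·1305 = 22.09 W = 22.1 W.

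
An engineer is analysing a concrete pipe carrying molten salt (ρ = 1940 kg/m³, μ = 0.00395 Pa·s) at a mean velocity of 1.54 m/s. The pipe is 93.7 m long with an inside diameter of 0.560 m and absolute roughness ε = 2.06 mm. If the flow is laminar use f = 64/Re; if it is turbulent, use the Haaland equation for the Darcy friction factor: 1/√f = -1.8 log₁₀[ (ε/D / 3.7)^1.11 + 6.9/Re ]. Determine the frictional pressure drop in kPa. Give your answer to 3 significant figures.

Reynolds number Re = ρVD/μ = 1940 · 1.54 · 0.56 / 0.00395 = 4.236e+05.
Re > 4000 → turbulent. Relative roughness ε/D = 0.00206/0.56 = 0.00368. Haaland: 1/√f = -1.8 log₁₀[(0.00368/3.7)^1.11 + 6.9/4.236e+05] = -1.8 log₁₀[0.000465 + 1.63e-05] = 5.972, so f = 0.02804.
Darcy-Weisbach: ΔP = f(L/D)(ρV²/2) = 0.02804·(93.7/0.56)·(1940·1.54²/2) = 0.02804·167.3·2300 = 1.079e+04 Pa.
ΔP = 1.079e+04 Pa = 10.8 kPa.

ΔP ≈ 10.8 kPa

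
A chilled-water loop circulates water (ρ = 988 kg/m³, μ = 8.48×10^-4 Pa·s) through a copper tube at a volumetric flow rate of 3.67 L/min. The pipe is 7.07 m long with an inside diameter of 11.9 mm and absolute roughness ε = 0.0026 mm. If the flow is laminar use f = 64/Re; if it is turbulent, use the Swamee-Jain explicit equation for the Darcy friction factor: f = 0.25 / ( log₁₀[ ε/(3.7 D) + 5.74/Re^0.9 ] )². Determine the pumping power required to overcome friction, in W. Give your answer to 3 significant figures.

Q = 3.67 L/min = 3.67/60000 = 6.117e-05 m³/s.
Cross-sectional area A = πD²/4 = π(0.0119)²/4 = 0.0001112 m²; mean velocity V = Q/A = 6.117e-05/0.0001112 = 0.55 m/s.
Reynolds number Re = ρVD/μ = 988 · 0.55 · 0.0119 / 0.000848 = 7625.
Re > 4000 → turbulent. Relative roughness ε/D = 2.6e-06/0.0119 = 0.000218. Swamee-Jain: f = 0.25/(log₁₀[0.000218/3.7 + 5.74/7625^0.9])² = 0.25/(log₁₀[5.91e-05 + 0.00184])² = 0.25/(-2.721)² = 0.03376.
Darcy-Weisbach: ΔP = f(L/D)(ρV²/2) = 0.03376·(7.07/0.0119)·(988·0.55²/2) = 0.03376·594.1·149.4 = 2997 Pa.
Pumping power P = QΔP = 6.117e-05·2997 = 0.1833 W = 0.183 W.

P ≈ 0.183 W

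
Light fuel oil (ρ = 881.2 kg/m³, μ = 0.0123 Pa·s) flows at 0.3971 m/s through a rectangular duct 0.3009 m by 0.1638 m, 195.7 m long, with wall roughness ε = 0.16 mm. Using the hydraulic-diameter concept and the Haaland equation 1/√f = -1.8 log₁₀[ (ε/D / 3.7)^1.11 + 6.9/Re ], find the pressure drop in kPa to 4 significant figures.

Hydraulic diameter D_h = 4A/P = 4·(0.3009·0.1638)/(2·(0.3009+0.1638)) = 0.1971/0.9294 = 0.2121 m.
Re = ρVD_h/μ = 881.2·0.3971·0.2121/0.0123 = 6035.
ε/D_h = 0.00016/0.2121 = 0.000754; Haaland gives 1/√f = -1.8 log₁₀[8e-05+0.00114] = 5.242, so f = 0.03639.
ΔP = f(L/D_h)(ρV²/2) = 0.03639·195.7/0.2121·69.48 = 2332 Pa.
ΔP = 2.332 kPa.

ΔP ≈ 2.332 kPa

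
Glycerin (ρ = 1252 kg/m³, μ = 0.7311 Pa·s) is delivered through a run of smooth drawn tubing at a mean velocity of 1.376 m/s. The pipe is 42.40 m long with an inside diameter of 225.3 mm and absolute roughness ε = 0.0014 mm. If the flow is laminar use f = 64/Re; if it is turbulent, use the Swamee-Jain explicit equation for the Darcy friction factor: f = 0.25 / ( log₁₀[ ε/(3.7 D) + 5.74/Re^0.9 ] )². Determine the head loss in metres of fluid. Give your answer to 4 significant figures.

h_f ≈ 2.189 m

Reynolds number Re = ρVD/μ = 1252 · 1.376 · 0.2253 / 0.731 = 530.9.
Re < 2300 → laminar flow, so f = 64/Re = 64/530.9 = 0.1206 (the turbulent correlation is not needed).
Darcy-Weisbach: ΔP = f(L/D)(ρV²/2) = 0.1206·(42.4/0.2253)·(1252·1.376²/2) = 0.1206·188.2·1185 = 2.689e+04 Pa.
Head loss h_f = ΔP/(ρg) = 2.689e+04/(1252·9.81) = 2.189 m.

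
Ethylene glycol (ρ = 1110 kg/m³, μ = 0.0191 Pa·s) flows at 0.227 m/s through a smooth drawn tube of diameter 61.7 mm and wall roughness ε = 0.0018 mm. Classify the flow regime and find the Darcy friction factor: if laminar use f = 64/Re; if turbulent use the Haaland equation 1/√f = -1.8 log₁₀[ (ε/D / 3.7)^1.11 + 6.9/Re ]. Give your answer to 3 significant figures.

Re = ρVD/μ = 1110·0.227·0.0617/0.0191 = 814.
Re < 2300 → laminar, so f = 64/Re = 0.07863 (roughness is irrelevant in laminar flow).

f ≈ 0.0786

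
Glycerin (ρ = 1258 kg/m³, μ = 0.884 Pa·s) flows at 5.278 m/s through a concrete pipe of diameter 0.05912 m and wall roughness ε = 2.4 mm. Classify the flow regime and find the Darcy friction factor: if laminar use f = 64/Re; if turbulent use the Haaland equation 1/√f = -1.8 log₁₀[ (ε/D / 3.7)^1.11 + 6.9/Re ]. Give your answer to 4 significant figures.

Re = ρVD/μ = 1258·5.278·0.05912/0.884 = 444.1.
Re < 2300 → laminar, so f = 64/Re = 0.1441 (roughness is irrelevant in laminar flow).

f ≈ 0.1441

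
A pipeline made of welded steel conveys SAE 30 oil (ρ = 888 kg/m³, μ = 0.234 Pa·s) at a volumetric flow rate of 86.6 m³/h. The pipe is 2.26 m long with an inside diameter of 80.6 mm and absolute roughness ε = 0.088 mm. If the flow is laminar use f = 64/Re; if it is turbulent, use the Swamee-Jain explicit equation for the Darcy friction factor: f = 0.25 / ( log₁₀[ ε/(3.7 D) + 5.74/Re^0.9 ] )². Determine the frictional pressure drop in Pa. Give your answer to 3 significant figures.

Q = 86.6 m³/h = 86.6/3600 = 0.02406 m³/s.
Cross-sectional area A = πD²/4 = π(0.0806)²/4 = 0.005102 m²; mean velocity V = Q/A = 0.02406/0.005102 = 4.715 m/s.
Reynolds number Re = ρVD/μ = 888 · 4.715 · 0.0806 / 0.234 = 1442.
Re < 2300 → laminar flow, so f = 64/Re = 64/1442 = 0.04438 (the turbulent correlation is not needed).
Darcy-Weisbach: ΔP = f(L/D)(ρV²/2) = 0.04438·(2.26/0.0806)·(888·4.715²/2) = 0.04438·28.04·9869 = 1.228e+04 Pa.

ΔP ≈ 12300 Pa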